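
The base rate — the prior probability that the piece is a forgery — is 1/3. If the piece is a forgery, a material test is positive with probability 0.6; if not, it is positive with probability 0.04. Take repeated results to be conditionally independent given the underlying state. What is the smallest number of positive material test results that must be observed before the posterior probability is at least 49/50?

2

Prior odds = (1/3)/(2/3) = 0.5.
Likelihood ratio of a positive = 0.6/0.04 = 15.
Target odds: 0.98 ÷ 0.02 = 49.
Need 0.5 × 15ⁿ ≥ 49, i.e. 15ⁿ ≥ 98.
15¹ = 15 falls short of 98 but 15² = 225 reaches it, so n = 2.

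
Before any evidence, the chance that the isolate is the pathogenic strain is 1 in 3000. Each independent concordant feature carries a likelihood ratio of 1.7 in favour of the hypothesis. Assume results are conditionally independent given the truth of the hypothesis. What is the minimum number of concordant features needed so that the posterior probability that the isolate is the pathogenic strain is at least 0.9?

20

Prior odds = (1/3000)/(2999/3000) = 1/2999.
Likelihood ratio per concordant feature = 1.7.
Target odds: 0.9 ÷ 0.1 = 9.
Need (1/2999) × 1.7ⁿ ≥ 9, i.e. 1.7ⁿ ≥ 26991.
1.7¹⁹ ≈23907.2 falls short of 26991 but 1.7²⁰ ≈40642.3 reaches it, so n = 20.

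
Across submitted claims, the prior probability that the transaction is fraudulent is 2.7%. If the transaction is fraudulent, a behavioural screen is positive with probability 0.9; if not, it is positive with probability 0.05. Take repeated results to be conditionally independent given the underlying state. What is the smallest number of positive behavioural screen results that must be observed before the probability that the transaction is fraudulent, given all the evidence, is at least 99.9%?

4

Prior odds = 0.027/0.973 = 27/973.
Likelihood ratio of a positive = 0.9/0.05 = 18.
Target odds: 0.999 ÷ 0.001 = 999.
Require 18ⁿ ≥ 999 ÷ (27/973) = 36001.
18³ = 5832 falls short of 36001 but 18⁴ = 104976 reaches it, so n = 4.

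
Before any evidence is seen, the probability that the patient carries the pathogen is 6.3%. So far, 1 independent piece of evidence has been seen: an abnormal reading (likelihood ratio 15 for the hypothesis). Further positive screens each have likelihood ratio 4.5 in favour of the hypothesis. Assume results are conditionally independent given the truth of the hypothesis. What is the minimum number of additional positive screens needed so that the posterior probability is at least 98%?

Prior odds = 0.063/0.937 = 63/937.
Bayes factor of the evidence already in hand = 15.
Odds after that evidence = (63/937) × 15 = 945/937.
Target odds = 0.98/0.02 = 49.
Need 4.5ⁿ ≥ 49 ÷ (945/937) = 6559/135.
4.5² = 20.25 falls short of 6559/135 but 4.5³ = 91.125 reaches it, so n = 3.

3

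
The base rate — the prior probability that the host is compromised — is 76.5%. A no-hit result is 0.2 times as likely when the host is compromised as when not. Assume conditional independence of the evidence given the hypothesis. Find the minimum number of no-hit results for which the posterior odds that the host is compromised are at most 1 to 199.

5

Prior odds = 0.765/0.235 = 153/47.
Likelihood ratio per no-hit result = 0.2.
Target odds = 1/199.
Require 0.2ⁿ ≤ 1/199 ÷ (153/47) = 47/30447.
0.2⁴ = 0.0016 is still above 47/30447 but 0.2⁵ = 0.00032 is at or below it, so n = 5.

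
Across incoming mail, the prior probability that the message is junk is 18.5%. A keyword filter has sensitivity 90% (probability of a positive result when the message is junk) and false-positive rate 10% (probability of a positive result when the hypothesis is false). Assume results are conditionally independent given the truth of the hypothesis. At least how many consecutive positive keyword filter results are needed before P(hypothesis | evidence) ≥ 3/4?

2

Prior odds = 0.185/0.815 = 37/163.
Likelihood ratio of a positive result = 0.9/0.1 = 9.
Target odds: 0.75 ÷ 0.25 = 3.
Need (37/163) × 9ⁿ ≥ 3, i.e. 9ⁿ ≥ 489/37.
9¹ = 9 falls short of 489/37 but 9² = 81 reaches it, so n = 2.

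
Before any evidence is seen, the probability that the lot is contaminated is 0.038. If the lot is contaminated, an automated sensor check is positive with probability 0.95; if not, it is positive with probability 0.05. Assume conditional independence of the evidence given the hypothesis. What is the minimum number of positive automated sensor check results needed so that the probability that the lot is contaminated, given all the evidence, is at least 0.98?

3

Prior odds = 0.038/0.962 = 19/481.
Likelihood ratio of a positive = 0.95/0.05 = 19.
Target posterior odds = 0.98/0.02 = 49.
Require 19ⁿ ≥ 49 ÷ (19/481) = 23569/19.
19² = 361 falls short of 23569/19 but 19³ = 6859 reaches it, so n = 3.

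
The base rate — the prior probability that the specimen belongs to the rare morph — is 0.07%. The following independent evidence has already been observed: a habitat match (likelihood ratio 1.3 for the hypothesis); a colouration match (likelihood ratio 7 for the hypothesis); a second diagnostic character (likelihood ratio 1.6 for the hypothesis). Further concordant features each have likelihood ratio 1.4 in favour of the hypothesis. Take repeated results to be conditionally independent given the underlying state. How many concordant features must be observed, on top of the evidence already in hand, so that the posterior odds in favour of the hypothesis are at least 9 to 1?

Prior odds = 0.0007/0.9993 = 7/9993.
Combined Bayes factor of the evidence already in hand = 1.3 × 7 × 1.6 = 14.56.
Odds after that evidence = (7/9993) × 14.56 = 2548/249825.
Target odds = 9.
Need 1.4ⁿ ≥ 9 ÷ (2548/249825) = 2248425/2548.
1.4²⁰ ≈836.683 falls short of 2248425/2548 but 1.4²¹ ≈1171.36 reaches it, so n = 21.

21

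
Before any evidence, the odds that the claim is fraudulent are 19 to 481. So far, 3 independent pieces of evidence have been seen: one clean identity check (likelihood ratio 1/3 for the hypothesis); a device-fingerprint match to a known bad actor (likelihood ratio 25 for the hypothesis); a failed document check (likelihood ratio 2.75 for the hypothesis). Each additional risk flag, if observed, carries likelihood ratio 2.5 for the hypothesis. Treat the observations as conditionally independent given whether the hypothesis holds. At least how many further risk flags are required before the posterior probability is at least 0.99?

Prior odds = 19/481.
Combined Bayes factor of the evidence already in hand = (1/3) × 25 × 2.75 = 275/12.
Odds after that evidence = (19/481) × 275/12 = 5225/5772.
Target odds = 0.99/0.01 = 99.
Need 2.5ⁿ ≥ 99 ÷ (5225/5772) = 51948/475.
2.5⁵ = 97.65625 falls short of 51948/475 but 2.5⁶ = 244.140625 reaches it, so n = 6.

6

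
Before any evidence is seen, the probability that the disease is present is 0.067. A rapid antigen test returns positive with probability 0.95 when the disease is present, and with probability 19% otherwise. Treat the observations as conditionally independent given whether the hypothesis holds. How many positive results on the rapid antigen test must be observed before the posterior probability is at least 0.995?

5

Prior odds: 0.067 ÷ 0.933 = 67/933.
Likelihood ratio of a positive result = 0.95/0.19 = 5.
Target posterior odds = 0.995/0.005 = 199.
Need (67/933) × 5ⁿ ≥ 199, i.e. 5ⁿ ≥ 185667/67.
5⁴ = 625 falls short of 185667/67 but 5⁵ = 3125 reaches it, so n = 5.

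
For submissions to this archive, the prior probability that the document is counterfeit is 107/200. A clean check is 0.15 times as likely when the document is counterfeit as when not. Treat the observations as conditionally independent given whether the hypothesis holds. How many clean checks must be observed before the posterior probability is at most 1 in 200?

Prior odds: 0.535 ÷ 0.465 = 107/93.
Likelihood ratio per clean check = 0.15.
Target posterior odds = 0.005/0.995 = 1/199.
Need (107/93) × 0.15ⁿ ≤ 1/199, i.e. 0.15ⁿ ≤ 93/21293.
0.15² = 0.0225 is still above 93/21293 but 0.15³ = 0.003375 is at or below it, so n = 3.

3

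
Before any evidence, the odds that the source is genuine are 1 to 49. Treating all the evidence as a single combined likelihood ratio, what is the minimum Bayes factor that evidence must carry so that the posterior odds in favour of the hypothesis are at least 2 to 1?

Prior odds = 1/49.
Target odds = 2.
Required Bayes factor = 2 ÷ (1/49) = 98.

98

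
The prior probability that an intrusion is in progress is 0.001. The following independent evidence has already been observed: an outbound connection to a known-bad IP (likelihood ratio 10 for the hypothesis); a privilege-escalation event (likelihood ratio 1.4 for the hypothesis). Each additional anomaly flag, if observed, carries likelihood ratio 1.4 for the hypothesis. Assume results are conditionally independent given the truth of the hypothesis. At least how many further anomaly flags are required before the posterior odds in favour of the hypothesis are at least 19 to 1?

22

Prior odds = 0.001/0.999 = 1/999.
Combined Bayes factor of the evidence already in hand = 10 × 1.4 = 14.
Odds after that evidence = (1/999) × 14 = 14/999.
Target odds = 19.
Need 1.4ⁿ ≥ 19 ÷ (14/999) = 18981/14.
1.4²¹ ≈1171.36 falls short of 18981/14 but 1.4²² ≈1639.9 reaches it, so n = 22.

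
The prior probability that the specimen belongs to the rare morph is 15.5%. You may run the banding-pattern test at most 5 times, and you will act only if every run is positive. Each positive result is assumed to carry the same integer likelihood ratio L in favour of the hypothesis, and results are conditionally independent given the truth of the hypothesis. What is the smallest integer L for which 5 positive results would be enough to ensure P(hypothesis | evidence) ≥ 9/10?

Prior odds = 0.155/0.845 = 31/169.
Target odds = 0.9/0.1 = 9.
Need L⁵ ≥ 9 ÷ (31/169) = 1521/31.
2⁵ = 32 < 1521/31 ≤ 243 = 3⁵, so L = 3.

3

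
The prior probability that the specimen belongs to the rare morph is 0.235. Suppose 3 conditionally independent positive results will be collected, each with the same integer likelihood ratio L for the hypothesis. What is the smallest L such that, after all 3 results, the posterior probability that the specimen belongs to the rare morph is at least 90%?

4

Prior odds = 0.235/0.765 = 47/153.
Target odds = 0.9/0.1 = 9.
Need L³ ≥ 9 ÷ (47/153) = 1377/47.
3³ = 27 < 1377/47 ≤ 64 = 4³, so L = 4.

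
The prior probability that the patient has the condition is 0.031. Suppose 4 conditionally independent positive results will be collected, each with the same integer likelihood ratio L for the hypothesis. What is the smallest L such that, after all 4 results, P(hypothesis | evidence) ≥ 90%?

Prior odds = 0.031/0.969 = 31/969.
Target odds = 0.9/0.1 = 9.
Need L⁴ ≥ 9 ÷ (31/969) = 8721/31.
4⁴ = 256 < 8721/31 ≤ 625 = 5⁴, so L = 5.

5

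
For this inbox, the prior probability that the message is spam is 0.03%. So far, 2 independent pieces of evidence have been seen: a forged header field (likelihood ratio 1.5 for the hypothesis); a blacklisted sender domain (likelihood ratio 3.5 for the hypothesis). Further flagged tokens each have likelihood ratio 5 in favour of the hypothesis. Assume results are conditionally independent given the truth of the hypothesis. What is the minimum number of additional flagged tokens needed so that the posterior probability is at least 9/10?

Prior odds = 0.0003/0.9997 = 3/9997.
Combined Bayes factor of the evidence already in hand = 1.5 × 3.5 = 5.25.
Odds after that evidence = (3/9997) × 5.25 = 63/39988.
Target odds = 0.9/0.1 = 9.
Need 5ⁿ ≥ 9 ÷ (63/39988) = 39988/7.
5⁵ = 3125 falls short of 39988/7 but 5⁶ = 15625 reaches it, so n = 6.

6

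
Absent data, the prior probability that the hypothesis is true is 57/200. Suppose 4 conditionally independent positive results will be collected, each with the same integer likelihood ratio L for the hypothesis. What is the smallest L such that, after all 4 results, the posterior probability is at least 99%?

Prior odds = 0.285/0.715 = 57/143.
Target odds = 0.99/0.01 = 99.
Need L⁴ ≥ 99 ÷ (57/143) = 4719/19.
3⁴ = 81 < 4719/19 ≤ 256 = 4⁴, so L = 4.

4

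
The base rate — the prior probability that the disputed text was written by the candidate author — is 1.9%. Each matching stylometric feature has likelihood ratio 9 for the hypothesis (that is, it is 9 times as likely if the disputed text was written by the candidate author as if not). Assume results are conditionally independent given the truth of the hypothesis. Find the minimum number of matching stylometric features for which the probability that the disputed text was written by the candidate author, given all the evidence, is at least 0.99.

Prior odds: 0.019 ÷ 0.981 = 19/981.
Likelihood ratio per matching stylometric feature = 9.
Target posterior odds = 0.99/0.01 = 99.
Need (19/981) × 9ⁿ ≥ 99, i.e. 9ⁿ ≥ 97119/19.
9³ = 729 falls short of 97119/19 but 9⁴ = 6561 reaches it, so n = 4.

4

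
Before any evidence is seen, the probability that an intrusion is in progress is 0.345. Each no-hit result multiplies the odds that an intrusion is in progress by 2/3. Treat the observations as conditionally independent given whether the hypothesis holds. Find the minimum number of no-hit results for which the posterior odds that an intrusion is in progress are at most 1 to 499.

Prior odds: 0.345 ÷ 0.655 = 69/131.
Likelihood ratio per no-hit result = 2/3.
Target odds = 1/499.
Need (69/131) × (2/3)ⁿ ≤ 1/499, i.e. (2/3)ⁿ ≤ 131/34431.
(2/3)¹³ = 8192/1594323 is still above 131/34431 but (2/3)¹⁴ = 16384/4782969 is at or below it, so n = 14.

14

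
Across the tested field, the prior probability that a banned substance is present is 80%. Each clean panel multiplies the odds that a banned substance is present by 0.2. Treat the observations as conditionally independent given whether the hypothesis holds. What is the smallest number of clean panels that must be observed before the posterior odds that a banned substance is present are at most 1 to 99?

4

Prior odds: 0.8 ÷ 0.2 = 4.
Likelihood ratio per clean panel = 0.2.
Target odds = 1/99.
Need 4 × 0.2ⁿ ≤ 1/99, i.e. 0.2ⁿ ≤ 1/396.
0.2³ = 0.008 is still above 1/396 but 0.2⁴ = 0.0016 is at or below it, so n = 4.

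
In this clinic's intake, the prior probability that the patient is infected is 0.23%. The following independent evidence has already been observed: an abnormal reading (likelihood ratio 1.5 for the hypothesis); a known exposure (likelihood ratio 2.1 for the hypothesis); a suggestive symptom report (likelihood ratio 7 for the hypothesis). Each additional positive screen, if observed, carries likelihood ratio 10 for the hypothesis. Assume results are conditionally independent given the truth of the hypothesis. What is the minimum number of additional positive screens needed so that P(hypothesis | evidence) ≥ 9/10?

3

Prior odds = 0.0023/0.9977 = 23/9977.
Combined Bayes factor of the evidence already in hand = 1.5 × 2.1 × 7 = 22.05.
Odds after that evidence = (23/9977) × 22.05 = 10143/199540.
Target odds = 0.9/0.1 = 9.
Need 10ⁿ ≥ 9 ÷ (10143/199540) = 199540/1127.
10² = 100 falls short of 199540/1127 but 10³ = 1000 reaches it, so n = 3.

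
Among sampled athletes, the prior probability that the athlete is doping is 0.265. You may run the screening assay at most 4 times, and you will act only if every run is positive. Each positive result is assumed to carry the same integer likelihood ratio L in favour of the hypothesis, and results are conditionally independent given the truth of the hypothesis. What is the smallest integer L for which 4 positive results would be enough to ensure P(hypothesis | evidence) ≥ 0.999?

Prior odds = 0.265/0.735 = 53/147.
Target odds = 0.999/0.001 = 999.
Need L⁴ ≥ 999 ÷ (53/147) = 146853/53.
7⁴ = 2401 < 146853/53 ≤ 4096 = 8⁴, so L = 8.

8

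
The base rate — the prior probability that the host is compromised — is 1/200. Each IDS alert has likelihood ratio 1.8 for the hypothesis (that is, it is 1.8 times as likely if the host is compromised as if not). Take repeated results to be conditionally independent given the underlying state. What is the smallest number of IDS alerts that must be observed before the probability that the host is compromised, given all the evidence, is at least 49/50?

Prior odds: 0.005 ÷ 0.995 = 1/199.
Likelihood ratio per IDS alert = 1.8.
Target odds: 0.98 ÷ 0.02 = 49.
Need (1/199) × 1.8ⁿ ≥ 49, i.e. 1.8ⁿ ≥ 9751.
1.8¹⁵ ≈6746.64 falls short of 9751 but 1.8¹⁶ ≈12144 reaches it, so n = 16.

16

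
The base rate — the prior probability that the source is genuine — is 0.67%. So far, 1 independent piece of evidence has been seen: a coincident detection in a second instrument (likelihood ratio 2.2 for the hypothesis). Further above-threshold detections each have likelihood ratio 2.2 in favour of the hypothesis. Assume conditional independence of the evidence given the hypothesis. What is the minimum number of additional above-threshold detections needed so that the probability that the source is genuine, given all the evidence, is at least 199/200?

13

Prior odds = 0.0067/0.9933 = 67/9933.
Bayes factor of the evidence already in hand = 2.2.
Odds after that evidence = (67/9933) × 2.2 = 67/4515.
Target odds = 0.995/0.005 = 199.
Need 2.2ⁿ ≥ 199 ÷ (67/4515) = 898485/67.
2.2¹² ≈12855 falls short of 898485/67 but 2.2¹³ ≈28281 reaches it, so n = 13.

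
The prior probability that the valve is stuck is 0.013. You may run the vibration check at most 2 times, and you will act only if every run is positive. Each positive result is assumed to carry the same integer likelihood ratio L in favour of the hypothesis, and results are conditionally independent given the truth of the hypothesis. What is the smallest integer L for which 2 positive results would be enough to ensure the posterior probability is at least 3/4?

16

Prior odds = 0.013/0.987 = 13/987.
Target odds = 0.75/0.25 = 3.
Need L² ≥ 3 ÷ (13/987) = 2961/13.
15² = 225 < 2961/13 ≤ 256 = 16², so L = 16.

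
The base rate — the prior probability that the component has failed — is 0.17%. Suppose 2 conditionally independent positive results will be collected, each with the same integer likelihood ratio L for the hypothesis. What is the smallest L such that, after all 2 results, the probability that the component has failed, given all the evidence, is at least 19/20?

106

Prior odds = 0.0017/0.9983 = 17/9983.
Target odds = 0.95/0.05 = 19.
Need L² ≥ 19 ÷ (17/9983) = 189677/17.
105² = 11025 < 189677/17 ≤ 11236 = 106², so L = 106.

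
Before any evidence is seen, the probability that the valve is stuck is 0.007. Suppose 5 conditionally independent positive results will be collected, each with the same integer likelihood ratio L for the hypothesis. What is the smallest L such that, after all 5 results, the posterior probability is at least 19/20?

Prior odds = 0.007/0.993 = 7/993.
Target odds = 0.95/0.05 = 19.
Need L⁵ ≥ 19 ÷ (7/993) = 18867/7.
4⁵ = 1024 < 18867/7 ≤ 3125 = 5⁵, so L = 5.

5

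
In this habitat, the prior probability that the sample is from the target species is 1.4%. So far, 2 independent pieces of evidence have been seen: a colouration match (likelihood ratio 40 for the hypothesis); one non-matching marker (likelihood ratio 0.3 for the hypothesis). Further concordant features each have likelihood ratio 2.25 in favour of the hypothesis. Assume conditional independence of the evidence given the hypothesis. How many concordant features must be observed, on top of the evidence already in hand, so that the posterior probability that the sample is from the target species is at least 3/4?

4

Prior odds = 0.014/0.986 = 7/493.
Combined Bayes factor of the evidence already in hand = 40 × 0.3 = 12.
Odds after that evidence = (7/493) × 12 = 84/493.
Target odds = 0.75/0.25 = 3.
Need 2.25ⁿ ≥ 3 ÷ (84/493) = 493/28.
2.25³ = 11.390625 falls short of 493/28 but 2.25⁴ = 25.62890625 reaches it, so n = 4.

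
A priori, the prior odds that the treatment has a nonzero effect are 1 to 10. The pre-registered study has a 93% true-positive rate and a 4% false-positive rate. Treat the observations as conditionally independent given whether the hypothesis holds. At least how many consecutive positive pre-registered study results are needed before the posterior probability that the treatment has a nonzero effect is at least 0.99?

3

Prior odds = 0.1.
Likelihood ratio of a positive result = 0.93/0.04 = 23.25.
Target odds: 0.99 ÷ 0.01 = 99.
Require 23.25ⁿ ≥ 99 ÷ 0.1 = 990.
23.25² = 540.5625 falls short of 990 but 23.25³ = 804357/64 reaches it, so n = 3.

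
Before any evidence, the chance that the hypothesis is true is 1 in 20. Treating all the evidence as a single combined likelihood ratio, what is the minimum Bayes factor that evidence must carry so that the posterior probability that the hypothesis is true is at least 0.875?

133

Prior odds = 0.05/0.95 = 1/19.
Target odds = 0.875/0.125 = 7.
Required Bayes factor = 7 ÷ (1/19) = 133.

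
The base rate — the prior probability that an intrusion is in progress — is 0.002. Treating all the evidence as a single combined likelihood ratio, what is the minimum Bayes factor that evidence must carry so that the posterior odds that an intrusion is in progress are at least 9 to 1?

4491

Prior odds = 0.002/0.998 = 1/499.
Target odds = 9.
Required Bayes factor = 9 ÷ (1/499) = 4491.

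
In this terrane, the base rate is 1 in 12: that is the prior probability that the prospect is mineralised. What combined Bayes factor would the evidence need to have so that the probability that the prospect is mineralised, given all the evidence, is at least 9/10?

99

Prior odds = (1/12)/(11/12) = 1/11.
Target odds = 0.9/0.1 = 9.
Required Bayes factor = 9 ÷ (1/11) = 99.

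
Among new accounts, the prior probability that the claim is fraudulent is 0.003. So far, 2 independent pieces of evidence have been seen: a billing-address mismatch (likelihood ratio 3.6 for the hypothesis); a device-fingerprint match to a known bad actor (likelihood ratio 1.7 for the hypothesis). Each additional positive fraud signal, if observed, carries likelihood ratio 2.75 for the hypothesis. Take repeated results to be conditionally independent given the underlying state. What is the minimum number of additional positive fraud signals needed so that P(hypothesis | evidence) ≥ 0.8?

Prior odds = 0.003/0.997 = 3/997.
Combined Bayes factor of the evidence already in hand = 3.6 × 1.7 = 6.12.
Odds after that evidence = (3/997) × 6.12 = 459/24925.
Target odds = 0.8/0.2 = 4.
Need 2.75ⁿ ≥ 4 ÷ (459/24925) = 99700/459.
2.75⁵ = 161051/1024 falls short of 99700/459 but 2.75⁶ = 1771561/4096 reaches it, so n = 6.

6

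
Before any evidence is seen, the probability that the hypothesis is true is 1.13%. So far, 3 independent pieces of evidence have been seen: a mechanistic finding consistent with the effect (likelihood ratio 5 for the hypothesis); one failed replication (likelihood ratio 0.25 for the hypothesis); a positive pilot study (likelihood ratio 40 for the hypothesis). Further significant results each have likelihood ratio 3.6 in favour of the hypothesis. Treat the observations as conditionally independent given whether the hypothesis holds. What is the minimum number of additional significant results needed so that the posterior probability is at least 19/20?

3

Prior odds = 0.0113/0.9887 = 113/9887.
Combined Bayes factor of the evidence already in hand = 5 × 0.25 × 40 = 50.
Odds after that evidence = (113/9887) × 50 = 5650/9887.
Target odds = 0.95/0.05 = 19.
Need 3.6ⁿ ≥ 19 ÷ (5650/9887) = 187853/5650.
3.6² = 12.96 falls short of 187853/5650 but 3.6³ = 46.656 reaches it, so n = 3.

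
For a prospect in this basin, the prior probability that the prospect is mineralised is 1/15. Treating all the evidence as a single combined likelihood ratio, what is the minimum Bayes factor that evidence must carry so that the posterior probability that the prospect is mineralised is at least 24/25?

Prior odds = (1/15)/(14/15) = 1/14.
Target odds = 0.96/0.04 = 24.
Required Bayes factor = 24 ÷ (1/14) = 336.

336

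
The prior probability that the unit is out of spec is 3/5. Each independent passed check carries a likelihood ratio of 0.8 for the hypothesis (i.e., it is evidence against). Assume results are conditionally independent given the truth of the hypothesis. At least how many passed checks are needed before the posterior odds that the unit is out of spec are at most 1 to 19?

16

Prior odds: 0.6 ÷ 0.4 = 1.5.
Likelihood ratio per passed check = 0.8.
Target odds = 1/19.
Require 0.8ⁿ ≤ 1/19 ÷ 1.5 = 2/57.
0.8¹⁵ ≈0.0351844 is still above 2/57 but 0.8¹⁶ ≈0.0281475 is at or below it, so n = 16.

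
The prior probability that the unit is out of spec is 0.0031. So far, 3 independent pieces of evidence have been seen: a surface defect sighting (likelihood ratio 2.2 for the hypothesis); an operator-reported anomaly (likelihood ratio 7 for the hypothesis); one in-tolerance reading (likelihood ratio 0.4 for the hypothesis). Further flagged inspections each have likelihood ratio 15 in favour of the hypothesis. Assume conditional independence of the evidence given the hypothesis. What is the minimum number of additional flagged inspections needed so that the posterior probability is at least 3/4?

Prior odds = 0.0031/0.9969 = 31/9969.
Combined Bayes factor of the evidence already in hand = 2.2 × 7 × 0.4 = 6.16.
Odds after that evidence = (31/9969) × 6.16 = 4774/249225.
Target odds = 0.75/0.25 = 3.
Need 15ⁿ ≥ 3 ÷ (4774/249225) = 747675/4774.
15¹ = 15 falls short of 747675/4774 but 15² = 225 reaches it, so n = 2.

2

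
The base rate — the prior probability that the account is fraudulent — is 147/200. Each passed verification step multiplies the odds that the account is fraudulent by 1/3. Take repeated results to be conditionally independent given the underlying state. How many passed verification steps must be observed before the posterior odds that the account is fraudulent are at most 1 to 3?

2

Prior odds: 0.735 ÷ 0.265 = 147/53.
Likelihood ratio per passed verification step = 1/3.
Target odds = 1/3.
Need (147/53) × (1/3)ⁿ ≤ 1/3, i.e. (1/3)ⁿ ≤ 53/441.
(1/3)¹ = 1/3 is still above 53/441 but (1/3)² = 1/9 is at or below it, so n = 2.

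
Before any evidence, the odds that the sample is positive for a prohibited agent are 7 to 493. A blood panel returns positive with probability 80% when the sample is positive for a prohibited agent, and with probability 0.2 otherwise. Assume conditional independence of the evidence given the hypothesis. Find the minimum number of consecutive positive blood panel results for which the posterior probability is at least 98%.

6

Prior odds = 7/493.
Likelihood ratio of a positive result = 0.8/0.2 = 4.
Target posterior odds = 0.98/0.02 = 49.
Need (7/493) × 4ⁿ ≥ 49, i.e. 4ⁿ ≥ 3451.
4⁵ = 1024 falls short of 3451 but 4⁶ = 4096 reaches it, so n = 6.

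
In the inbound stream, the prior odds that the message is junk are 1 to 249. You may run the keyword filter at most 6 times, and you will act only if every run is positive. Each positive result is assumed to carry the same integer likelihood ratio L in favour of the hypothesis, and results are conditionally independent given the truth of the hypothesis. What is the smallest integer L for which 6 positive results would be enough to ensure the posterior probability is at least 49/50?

Prior odds = 1/249.
Target odds = 0.98/0.02 = 49.
Need L⁶ ≥ 49 ÷ (1/249) = 12201.
4⁶ = 4096 < 12201 ≤ 15625 = 5⁶, so L = 5.

5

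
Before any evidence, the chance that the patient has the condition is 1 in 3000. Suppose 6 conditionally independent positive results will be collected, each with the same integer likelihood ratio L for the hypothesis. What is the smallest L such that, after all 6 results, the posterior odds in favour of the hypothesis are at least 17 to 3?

Prior odds = (1/3000)/(2999/3000) = 1/2999.
Target odds = 17/3.
Need L⁶ ≥ 17/3 ÷ (1/2999) = 50983/3.
5⁶ = 15625 < 50983/3 ≤ 46656 = 6⁶, so L = 6.

6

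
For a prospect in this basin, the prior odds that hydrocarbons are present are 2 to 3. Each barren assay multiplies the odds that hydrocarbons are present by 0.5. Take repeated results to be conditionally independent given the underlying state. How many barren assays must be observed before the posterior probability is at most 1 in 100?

Prior odds = 2/3.
Likelihood ratio per barren assay = 0.5.
Target posterior odds = 0.01/0.99 = 1/99.
Need (2/3) × 0.5ⁿ ≤ 1/99, i.e. 0.5ⁿ ≤ 1/66.
0.5⁶ = 0.015625 is still above 1/66 but 0.5⁷ = 0.0078125 is at or below it, so n = 7.

7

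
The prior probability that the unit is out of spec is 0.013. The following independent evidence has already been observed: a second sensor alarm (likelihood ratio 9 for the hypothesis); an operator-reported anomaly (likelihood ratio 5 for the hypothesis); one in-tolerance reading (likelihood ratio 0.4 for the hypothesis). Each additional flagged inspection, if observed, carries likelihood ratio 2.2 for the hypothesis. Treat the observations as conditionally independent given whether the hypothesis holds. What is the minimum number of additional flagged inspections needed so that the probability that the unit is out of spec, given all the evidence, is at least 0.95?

Prior odds = 0.013/0.987 = 13/987.
Combined Bayes factor of the evidence already in hand = 9 × 5 × 0.4 = 18.
Odds after that evidence = (13/987) × 18 = 78/329.
Target odds = 0.95/0.05 = 19.
Need 2.2ⁿ ≥ 19 ÷ (78/329) = 6251/78.
2.2⁵ = 51.53632 falls short of 6251/78 but 2.2⁶ = 1771561/15625 reaches it, so n = 6.

6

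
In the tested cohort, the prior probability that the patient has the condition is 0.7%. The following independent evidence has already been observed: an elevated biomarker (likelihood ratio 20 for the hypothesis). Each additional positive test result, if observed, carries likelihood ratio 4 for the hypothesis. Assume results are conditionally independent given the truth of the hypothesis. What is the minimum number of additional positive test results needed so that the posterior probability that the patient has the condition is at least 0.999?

Prior odds = 0.007/0.993 = 7/993.
Bayes factor of the evidence already in hand = 20.
Odds after that evidence = (7/993) × 20 = 140/993.
Target odds = 0.999/0.001 = 999.
Need 4ⁿ ≥ 999 ÷ (140/993) = 992007/140.
4⁶ = 4096 falls short of 992007/140 but 4⁷ = 16384 reaches it, so n = 7.

7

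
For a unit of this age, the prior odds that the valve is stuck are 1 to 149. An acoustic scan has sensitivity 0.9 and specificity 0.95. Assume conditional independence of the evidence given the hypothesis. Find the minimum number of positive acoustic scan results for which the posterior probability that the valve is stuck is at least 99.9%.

Prior odds = 1/149.
False-positive rate = 1 − 0.95 = 0.05; likelihood ratio of a positive = 0.9/0.05 = 18.
Target odds: 0.999 ÷ 0.001 = 999.
Need (1/149) × 18ⁿ ≥ 999, i.e. 18ⁿ ≥ 148851.
18⁴ = 104976 falls short of 148851 but 18⁵ = 1889568 reaches it, so n = 5.

5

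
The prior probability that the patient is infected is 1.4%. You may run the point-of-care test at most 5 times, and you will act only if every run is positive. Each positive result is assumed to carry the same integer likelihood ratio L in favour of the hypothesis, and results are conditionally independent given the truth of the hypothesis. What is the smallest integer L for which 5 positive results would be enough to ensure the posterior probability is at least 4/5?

4

Prior odds = 0.014/0.986 = 7/493.
Target odds = 0.8/0.2 = 4.
Need L⁵ ≥ 4 ÷ (7/493) = 1972/7.
3⁵ = 243 < 1972/7 ≤ 1024 = 4⁵, so L = 4.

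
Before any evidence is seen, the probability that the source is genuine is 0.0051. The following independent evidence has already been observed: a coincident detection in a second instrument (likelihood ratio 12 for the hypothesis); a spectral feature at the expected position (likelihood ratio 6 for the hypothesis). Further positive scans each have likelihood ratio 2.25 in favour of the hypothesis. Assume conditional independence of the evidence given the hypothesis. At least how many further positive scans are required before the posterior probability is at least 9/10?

4

Prior odds = 0.0051/0.9949 = 51/9949.
Combined Bayes factor of the evidence already in hand = 12 × 6 = 72.
Odds after that evidence = (51/9949) × 72 = 3672/9949.
Target odds = 0.9/0.1 = 9.
Need 2.25ⁿ ≥ 9 ÷ (3672/9949) = 9949/408.
2.25³ = 11.390625 falls short of 9949/408 but 2.25⁴ = 25.62890625 reaches it, so n = 4.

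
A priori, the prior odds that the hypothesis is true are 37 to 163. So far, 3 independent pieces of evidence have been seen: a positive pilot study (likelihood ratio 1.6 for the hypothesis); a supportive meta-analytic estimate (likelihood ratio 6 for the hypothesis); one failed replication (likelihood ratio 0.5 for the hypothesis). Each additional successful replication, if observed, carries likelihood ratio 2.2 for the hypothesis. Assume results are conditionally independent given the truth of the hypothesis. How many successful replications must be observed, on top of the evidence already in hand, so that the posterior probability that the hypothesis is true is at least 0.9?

3

Prior odds = 37/163.
Combined Bayes factor of the evidence already in hand = 1.6 × 6 × 0.5 = 4.8.
Odds after that evidence = (37/163) × 4.8 = 888/815.
Target odds = 0.9/0.1 = 9.
Need 2.2ⁿ ≥ 9 ÷ (888/815) = 2445/296.
2.2² = 4.84 falls short of 2445/296 but 2.2³ = 10.648 reaches it, so n = 3.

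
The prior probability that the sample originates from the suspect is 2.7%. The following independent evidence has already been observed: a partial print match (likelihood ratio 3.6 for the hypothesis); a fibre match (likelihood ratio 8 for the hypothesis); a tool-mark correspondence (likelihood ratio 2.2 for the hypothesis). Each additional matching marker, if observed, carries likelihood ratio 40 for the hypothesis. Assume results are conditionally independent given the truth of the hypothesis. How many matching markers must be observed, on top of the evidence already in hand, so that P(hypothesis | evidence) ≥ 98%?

1

Prior odds = 0.027/0.973 = 27/973.
Combined Bayes factor of the evidence already in hand = 3.6 × 8 × 2.2 = 63.36.
Odds after that evidence = (27/973) × 63.36 = 42768/24325.
Target odds = 0.98/0.02 = 49.
Need 40ⁿ ≥ 49 ÷ (42768/24325) = 1191925/42768.
40¹ = 40, which meets the required 1191925/42768; so n = 1.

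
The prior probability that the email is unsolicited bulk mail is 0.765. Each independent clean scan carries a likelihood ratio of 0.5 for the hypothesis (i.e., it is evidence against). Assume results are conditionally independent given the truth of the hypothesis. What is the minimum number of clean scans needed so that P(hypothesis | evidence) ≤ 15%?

5

Prior odds: 0.765 ÷ 0.235 = 153/47.
Likelihood ratio per clean scan = 0.5.
Target posterior odds = 0.15/0.85 = 3/17.
Require 0.5ⁿ ≤ 3/17 ÷ (153/47) = 47/867.
0.5⁴ = 0.0625 is still above 47/867 but 0.5⁵ = 0.03125 is at or below it, so n = 5.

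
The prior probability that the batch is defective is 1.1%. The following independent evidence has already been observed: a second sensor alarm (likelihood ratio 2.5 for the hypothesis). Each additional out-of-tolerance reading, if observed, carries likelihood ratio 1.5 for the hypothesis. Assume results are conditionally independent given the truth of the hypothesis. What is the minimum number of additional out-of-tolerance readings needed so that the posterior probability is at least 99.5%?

Prior odds = 0.011/0.989 = 11/989.
Bayes factor of the evidence already in hand = 2.5.
Odds after that evidence = (11/989) × 2.5 = 55/1978.
Target odds = 0.995/0.005 = 199.
Need 1.5ⁿ ≥ 199 ÷ (55/1978) = 393622/55.
1.5²¹ ≈4987.89 falls short of 393622/55 but 1.5²² ≈7481.83 reaches it, so n = 22.

22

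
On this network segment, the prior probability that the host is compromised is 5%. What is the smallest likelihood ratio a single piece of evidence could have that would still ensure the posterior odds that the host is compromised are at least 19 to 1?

361

Prior odds = 0.05/0.95 = 1/19.
Target odds = 19.
Required Bayes factor = 19 ÷ (1/19) = 361.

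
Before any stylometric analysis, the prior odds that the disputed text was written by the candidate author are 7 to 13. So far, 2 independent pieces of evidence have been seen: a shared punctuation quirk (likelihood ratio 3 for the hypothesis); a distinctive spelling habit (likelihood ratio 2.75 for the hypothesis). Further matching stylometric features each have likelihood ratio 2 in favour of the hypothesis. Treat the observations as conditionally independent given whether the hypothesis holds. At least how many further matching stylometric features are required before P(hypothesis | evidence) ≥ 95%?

3

Prior odds = 7/13.
Combined Bayes factor of the evidence already in hand = 3 × 2.75 = 8.25.
Odds after that evidence = (7/13) × 8.25 = 231/52.
Target odds = 0.95/0.05 = 19.
Need 2ⁿ ≥ 19 ÷ (231/52) = 988/231.
2² = 4 falls short of 988/231 but 2³ = 8 reaches it, so n = 3.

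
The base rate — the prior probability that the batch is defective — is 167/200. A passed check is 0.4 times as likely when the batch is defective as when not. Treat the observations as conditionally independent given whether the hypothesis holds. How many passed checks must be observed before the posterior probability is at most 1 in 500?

9

Prior odds: 0.835 ÷ 0.165 = 167/33.
Likelihood ratio per passed check = 0.4.
Target posterior odds = 0.002/0.998 = 1/499.
Require 0.4ⁿ ≤ 1/499 ÷ (167/33) = 33/83333.
0.4⁸ = 256/390625 is still above 33/83333 but 0.4⁹ = 512/1953125 is at or below it, so n = 9.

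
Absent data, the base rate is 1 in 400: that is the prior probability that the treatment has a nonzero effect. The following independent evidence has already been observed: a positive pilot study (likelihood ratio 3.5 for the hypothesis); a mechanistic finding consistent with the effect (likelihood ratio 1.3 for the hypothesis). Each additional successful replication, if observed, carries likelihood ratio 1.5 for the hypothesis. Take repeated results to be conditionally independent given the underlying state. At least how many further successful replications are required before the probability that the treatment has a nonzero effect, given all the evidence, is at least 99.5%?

25

Prior odds = 0.0025/0.9975 = 1/399.
Combined Bayes factor of the evidence already in hand = 3.5 × 1.3 = 4.55.
Odds after that evidence = (1/399) × 4.55 = 13/1140.
Target odds = 0.995/0.005 = 199.
Need 1.5ⁿ ≥ 199 ÷ (13/1140) = 226860/13.
1.5²⁴ ≈16834.1 falls short of 226860/13 but 1.5²⁵ ≈25251.2 reaches it, so n = 25.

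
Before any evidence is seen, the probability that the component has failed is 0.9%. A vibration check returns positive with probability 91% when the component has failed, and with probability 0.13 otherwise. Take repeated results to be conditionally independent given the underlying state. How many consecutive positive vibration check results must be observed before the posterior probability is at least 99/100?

5

Prior odds: 0.009 ÷ 0.991 = 9/991.
Likelihood ratio of a positive result = 0.91/0.13 = 7.
Target odds: 0.99 ÷ 0.01 = 99.
Need (9/991) × 7ⁿ ≥ 99, i.e. 7ⁿ ≥ 10901.
7⁴ = 2401 falls short of 10901 but 7⁵ = 16807 reaches it, so n = 5.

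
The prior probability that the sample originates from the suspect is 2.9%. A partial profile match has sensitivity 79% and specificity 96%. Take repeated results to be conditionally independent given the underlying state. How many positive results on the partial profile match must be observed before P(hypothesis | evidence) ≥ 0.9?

Prior odds: 0.029 ÷ 0.971 = 29/971.
False-positive rate = 1 − 0.96 = 0.04; likelihood ratio of a positive = 0.79/0.04 = 19.75.
Target posterior odds = 0.9/0.1 = 9.
Require 19.75ⁿ ≥ 9 ÷ (29/971) = 8739/29.
19.75¹ = 19.75 falls short of 8739/29 but 19.75² = 390.0625 reaches it, so n = 2.

2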